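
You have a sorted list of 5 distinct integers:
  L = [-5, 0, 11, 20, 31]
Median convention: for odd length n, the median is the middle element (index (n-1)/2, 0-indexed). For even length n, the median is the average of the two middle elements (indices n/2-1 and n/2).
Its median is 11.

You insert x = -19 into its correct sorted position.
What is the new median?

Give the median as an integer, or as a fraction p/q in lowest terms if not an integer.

Answer: 11/2

Derivation:
Old list (sorted, length 5): [-5, 0, 11, 20, 31]
Old median = 11
Insert x = -19
Old length odd (5). Middle was index 2 = 11.
New length even (6). New median = avg of two middle elements.
x = -19: 0 elements are < x, 5 elements are > x.
New sorted list: [-19, -5, 0, 11, 20, 31]
New median = 11/2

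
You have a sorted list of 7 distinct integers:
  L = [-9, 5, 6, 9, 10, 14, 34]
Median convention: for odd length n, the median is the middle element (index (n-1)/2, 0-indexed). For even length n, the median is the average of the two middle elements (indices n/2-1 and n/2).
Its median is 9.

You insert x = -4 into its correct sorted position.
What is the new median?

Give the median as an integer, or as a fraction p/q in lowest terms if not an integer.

Old list (sorted, length 7): [-9, 5, 6, 9, 10, 14, 34]
Old median = 9
Insert x = -4
Old length odd (7). Middle was index 3 = 9.
New length even (8). New median = avg of two middle elements.
x = -4: 1 elements are < x, 6 elements are > x.
New sorted list: [-9, -4, 5, 6, 9, 10, 14, 34]
New median = 15/2

Answer: 15/2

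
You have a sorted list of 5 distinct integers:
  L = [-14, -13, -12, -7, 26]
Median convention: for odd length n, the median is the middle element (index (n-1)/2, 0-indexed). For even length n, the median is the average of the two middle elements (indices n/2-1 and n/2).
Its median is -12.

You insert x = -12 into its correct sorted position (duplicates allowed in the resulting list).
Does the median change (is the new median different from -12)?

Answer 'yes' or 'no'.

Old median = -12
Insert x = -12
New median = -12
Changed? no

Answer: no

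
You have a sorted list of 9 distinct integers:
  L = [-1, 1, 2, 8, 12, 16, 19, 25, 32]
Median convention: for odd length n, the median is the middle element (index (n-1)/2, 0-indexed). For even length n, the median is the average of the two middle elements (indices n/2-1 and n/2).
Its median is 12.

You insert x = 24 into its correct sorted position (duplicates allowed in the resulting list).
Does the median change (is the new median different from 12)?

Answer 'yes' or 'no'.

Old median = 12
Insert x = 24
New median = 14
Changed? yes

Answer: yes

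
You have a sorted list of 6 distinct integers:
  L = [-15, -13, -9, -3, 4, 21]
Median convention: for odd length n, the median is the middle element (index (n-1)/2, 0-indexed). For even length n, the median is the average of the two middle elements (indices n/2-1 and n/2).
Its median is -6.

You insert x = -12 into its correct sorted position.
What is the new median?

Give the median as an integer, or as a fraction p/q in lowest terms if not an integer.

Old list (sorted, length 6): [-15, -13, -9, -3, 4, 21]
Old median = -6
Insert x = -12
Old length even (6). Middle pair: indices 2,3 = -9,-3.
New length odd (7). New median = single middle element.
x = -12: 2 elements are < x, 4 elements are > x.
New sorted list: [-15, -13, -12, -9, -3, 4, 21]
New median = -9

Answer: -9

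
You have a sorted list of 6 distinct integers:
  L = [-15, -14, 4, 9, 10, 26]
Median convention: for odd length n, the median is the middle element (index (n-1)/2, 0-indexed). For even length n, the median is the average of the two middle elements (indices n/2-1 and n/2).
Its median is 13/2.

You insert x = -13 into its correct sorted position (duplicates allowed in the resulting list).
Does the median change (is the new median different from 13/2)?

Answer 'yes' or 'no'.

Old median = 13/2
Insert x = -13
New median = 4
Changed? yes

Answer: yes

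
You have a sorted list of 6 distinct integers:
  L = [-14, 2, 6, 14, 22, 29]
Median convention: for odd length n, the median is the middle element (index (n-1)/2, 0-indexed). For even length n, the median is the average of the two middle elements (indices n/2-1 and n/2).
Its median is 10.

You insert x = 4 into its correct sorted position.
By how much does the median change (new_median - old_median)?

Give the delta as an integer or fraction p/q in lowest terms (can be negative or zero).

Old median = 10
After inserting x = 4: new sorted = [-14, 2, 4, 6, 14, 22, 29]
New median = 6
Delta = 6 - 10 = -4

Answer: -4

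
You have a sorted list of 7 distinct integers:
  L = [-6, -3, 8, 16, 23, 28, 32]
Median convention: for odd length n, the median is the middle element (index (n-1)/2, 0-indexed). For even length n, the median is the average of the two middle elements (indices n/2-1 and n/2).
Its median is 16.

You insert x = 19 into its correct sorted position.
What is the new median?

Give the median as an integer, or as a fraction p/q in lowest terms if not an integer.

Answer: 35/2

Derivation:
Old list (sorted, length 7): [-6, -3, 8, 16, 23, 28, 32]
Old median = 16
Insert x = 19
Old length odd (7). Middle was index 3 = 16.
New length even (8). New median = avg of two middle elements.
x = 19: 4 elements are < x, 3 elements are > x.
New sorted list: [-6, -3, 8, 16, 19, 23, 28, 32]
New median = 35/2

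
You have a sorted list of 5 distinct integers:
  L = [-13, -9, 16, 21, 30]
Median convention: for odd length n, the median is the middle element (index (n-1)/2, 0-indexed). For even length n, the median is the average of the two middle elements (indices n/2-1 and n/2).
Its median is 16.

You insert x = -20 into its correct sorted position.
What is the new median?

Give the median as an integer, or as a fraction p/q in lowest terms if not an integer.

Old list (sorted, length 5): [-13, -9, 16, 21, 30]
Old median = 16
Insert x = -20
Old length odd (5). Middle was index 2 = 16.
New length even (6). New median = avg of two middle elements.
x = -20: 0 elements are < x, 5 elements are > x.
New sorted list: [-20, -13, -9, 16, 21, 30]
New median = 7/2

Answer: 7/2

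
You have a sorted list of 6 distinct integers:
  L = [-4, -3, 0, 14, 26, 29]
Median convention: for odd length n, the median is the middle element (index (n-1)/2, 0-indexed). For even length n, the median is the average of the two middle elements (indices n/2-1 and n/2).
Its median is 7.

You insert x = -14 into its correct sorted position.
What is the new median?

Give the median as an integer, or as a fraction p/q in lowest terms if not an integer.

Old list (sorted, length 6): [-4, -3, 0, 14, 26, 29]
Old median = 7
Insert x = -14
Old length even (6). Middle pair: indices 2,3 = 0,14.
New length odd (7). New median = single middle element.
x = -14: 0 elements are < x, 6 elements are > x.
New sorted list: [-14, -4, -3, 0, 14, 26, 29]
New median = 0

Answer: 0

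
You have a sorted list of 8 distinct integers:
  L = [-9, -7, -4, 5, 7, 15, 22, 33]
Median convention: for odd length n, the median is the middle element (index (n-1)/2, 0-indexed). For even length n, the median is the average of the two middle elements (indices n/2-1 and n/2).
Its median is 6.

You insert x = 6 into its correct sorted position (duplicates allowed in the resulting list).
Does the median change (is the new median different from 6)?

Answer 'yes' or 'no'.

Answer: no

Derivation:
Old median = 6
Insert x = 6
New median = 6
Changed? no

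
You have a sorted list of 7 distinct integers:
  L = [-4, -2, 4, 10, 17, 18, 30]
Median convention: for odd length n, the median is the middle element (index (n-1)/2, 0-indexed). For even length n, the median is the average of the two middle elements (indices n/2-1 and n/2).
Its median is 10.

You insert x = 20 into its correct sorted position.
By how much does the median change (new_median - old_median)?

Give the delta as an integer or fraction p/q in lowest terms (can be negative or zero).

Answer: 7/2

Derivation:
Old median = 10
After inserting x = 20: new sorted = [-4, -2, 4, 10, 17, 18, 20, 30]
New median = 27/2
Delta = 27/2 - 10 = 7/2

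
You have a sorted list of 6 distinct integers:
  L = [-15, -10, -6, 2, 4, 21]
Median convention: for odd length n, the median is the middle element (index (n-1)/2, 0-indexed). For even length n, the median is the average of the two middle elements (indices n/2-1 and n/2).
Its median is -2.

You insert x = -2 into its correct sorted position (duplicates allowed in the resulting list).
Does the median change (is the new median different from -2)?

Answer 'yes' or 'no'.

Answer: no

Derivation:
Old median = -2
Insert x = -2
New median = -2
Changed? no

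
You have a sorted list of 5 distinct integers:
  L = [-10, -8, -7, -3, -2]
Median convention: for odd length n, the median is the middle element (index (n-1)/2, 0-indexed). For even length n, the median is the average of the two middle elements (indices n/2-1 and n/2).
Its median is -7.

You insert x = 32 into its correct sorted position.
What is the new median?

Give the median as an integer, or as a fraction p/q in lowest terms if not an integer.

Answer: -5

Derivation:
Old list (sorted, length 5): [-10, -8, -7, -3, -2]
Old median = -7
Insert x = 32
Old length odd (5). Middle was index 2 = -7.
New length even (6). New median = avg of two middle elements.
x = 32: 5 elements are < x, 0 elements are > x.
New sorted list: [-10, -8, -7, -3, -2, 32]
New median = -5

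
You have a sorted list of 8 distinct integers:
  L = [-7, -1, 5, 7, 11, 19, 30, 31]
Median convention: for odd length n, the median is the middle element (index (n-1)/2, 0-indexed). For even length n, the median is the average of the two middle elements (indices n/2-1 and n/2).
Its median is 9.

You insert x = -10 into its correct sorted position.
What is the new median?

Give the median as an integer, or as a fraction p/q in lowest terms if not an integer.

Old list (sorted, length 8): [-7, -1, 5, 7, 11, 19, 30, 31]
Old median = 9
Insert x = -10
Old length even (8). Middle pair: indices 3,4 = 7,11.
New length odd (9). New median = single middle element.
x = -10: 0 elements are < x, 8 elements are > x.
New sorted list: [-10, -7, -1, 5, 7, 11, 19, 30, 31]
New median = 7

Answer: 7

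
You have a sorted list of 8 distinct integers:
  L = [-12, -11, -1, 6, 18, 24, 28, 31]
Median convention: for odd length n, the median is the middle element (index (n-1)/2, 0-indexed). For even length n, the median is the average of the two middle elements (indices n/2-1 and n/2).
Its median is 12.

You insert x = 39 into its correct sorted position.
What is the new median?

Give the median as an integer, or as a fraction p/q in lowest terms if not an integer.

Answer: 18

Derivation:
Old list (sorted, length 8): [-12, -11, -1, 6, 18, 24, 28, 31]
Old median = 12
Insert x = 39
Old length even (8). Middle pair: indices 3,4 = 6,18.
New length odd (9). New median = single middle element.
x = 39: 8 elements are < x, 0 elements are > x.
New sorted list: [-12, -11, -1, 6, 18, 24, 28, 31, 39]
New median = 18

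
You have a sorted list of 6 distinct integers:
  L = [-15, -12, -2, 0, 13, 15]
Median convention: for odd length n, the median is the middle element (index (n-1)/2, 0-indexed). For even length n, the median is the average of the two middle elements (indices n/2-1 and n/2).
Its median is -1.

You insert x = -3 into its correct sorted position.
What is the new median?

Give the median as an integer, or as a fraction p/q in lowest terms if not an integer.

Answer: -2

Derivation:
Old list (sorted, length 6): [-15, -12, -2, 0, 13, 15]
Old median = -1
Insert x = -3
Old length even (6). Middle pair: indices 2,3 = -2,0.
New length odd (7). New median = single middle element.
x = -3: 2 elements are < x, 4 elements are > x.
New sorted list: [-15, -12, -3, -2, 0, 13, 15]
New median = -2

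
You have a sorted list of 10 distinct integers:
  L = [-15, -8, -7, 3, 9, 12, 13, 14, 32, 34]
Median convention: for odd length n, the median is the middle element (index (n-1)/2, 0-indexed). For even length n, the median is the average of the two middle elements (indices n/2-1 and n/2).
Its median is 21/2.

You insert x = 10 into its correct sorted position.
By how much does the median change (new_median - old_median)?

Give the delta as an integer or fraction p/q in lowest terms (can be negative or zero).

Answer: -1/2

Derivation:
Old median = 21/2
After inserting x = 10: new sorted = [-15, -8, -7, 3, 9, 10, 12, 13, 14, 32, 34]
New median = 10
Delta = 10 - 21/2 = -1/2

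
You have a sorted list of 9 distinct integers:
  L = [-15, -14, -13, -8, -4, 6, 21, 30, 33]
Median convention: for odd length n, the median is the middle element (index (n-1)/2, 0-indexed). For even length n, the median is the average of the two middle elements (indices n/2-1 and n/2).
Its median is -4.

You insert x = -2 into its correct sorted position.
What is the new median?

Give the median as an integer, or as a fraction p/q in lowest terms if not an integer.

Answer: -3

Derivation:
Old list (sorted, length 9): [-15, -14, -13, -8, -4, 6, 21, 30, 33]
Old median = -4
Insert x = -2
Old length odd (9). Middle was index 4 = -4.
New length even (10). New median = avg of two middle elements.
x = -2: 5 elements are < x, 4 elements are > x.
New sorted list: [-15, -14, -13, -8, -4, -2, 6, 21, 30, 33]
New median = -3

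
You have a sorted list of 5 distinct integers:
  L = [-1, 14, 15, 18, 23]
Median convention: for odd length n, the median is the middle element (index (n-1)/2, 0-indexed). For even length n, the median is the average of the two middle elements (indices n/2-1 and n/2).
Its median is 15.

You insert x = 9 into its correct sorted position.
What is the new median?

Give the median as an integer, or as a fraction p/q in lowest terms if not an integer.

Answer: 29/2

Derivation:
Old list (sorted, length 5): [-1, 14, 15, 18, 23]
Old median = 15
Insert x = 9
Old length odd (5). Middle was index 2 = 15.
New length even (6). New median = avg of two middle elements.
x = 9: 1 elements are < x, 4 elements are > x.
New sorted list: [-1, 9, 14, 15, 18, 23]
New median = 29/2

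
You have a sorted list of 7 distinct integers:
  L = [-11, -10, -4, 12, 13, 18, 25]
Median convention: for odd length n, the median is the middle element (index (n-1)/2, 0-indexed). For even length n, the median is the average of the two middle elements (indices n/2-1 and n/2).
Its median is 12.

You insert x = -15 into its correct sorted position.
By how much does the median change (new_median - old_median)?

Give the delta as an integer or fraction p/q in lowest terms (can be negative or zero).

Old median = 12
After inserting x = -15: new sorted = [-15, -11, -10, -4, 12, 13, 18, 25]
New median = 4
Delta = 4 - 12 = -8

Answer: -8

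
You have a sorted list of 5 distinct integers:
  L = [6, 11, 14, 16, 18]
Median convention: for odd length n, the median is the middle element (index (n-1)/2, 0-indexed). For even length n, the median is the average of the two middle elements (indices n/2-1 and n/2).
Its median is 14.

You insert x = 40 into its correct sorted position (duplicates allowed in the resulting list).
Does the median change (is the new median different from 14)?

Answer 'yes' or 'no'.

Old median = 14
Insert x = 40
New median = 15
Changed? yes

Answer: yes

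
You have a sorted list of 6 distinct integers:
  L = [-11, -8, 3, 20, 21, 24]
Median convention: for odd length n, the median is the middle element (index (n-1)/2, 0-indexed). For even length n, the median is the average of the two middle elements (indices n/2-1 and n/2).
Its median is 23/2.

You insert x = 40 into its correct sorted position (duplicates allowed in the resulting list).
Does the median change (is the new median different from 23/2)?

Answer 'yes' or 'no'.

Old median = 23/2
Insert x = 40
New median = 20
Changed? yes

Answer: yes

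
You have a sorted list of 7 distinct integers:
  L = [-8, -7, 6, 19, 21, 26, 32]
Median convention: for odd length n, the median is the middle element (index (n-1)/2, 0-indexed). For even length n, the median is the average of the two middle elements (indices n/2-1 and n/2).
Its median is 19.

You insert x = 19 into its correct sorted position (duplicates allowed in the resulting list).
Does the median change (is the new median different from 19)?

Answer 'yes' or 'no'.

Answer: no

Derivation:
Old median = 19
Insert x = 19
New median = 19
Changed? no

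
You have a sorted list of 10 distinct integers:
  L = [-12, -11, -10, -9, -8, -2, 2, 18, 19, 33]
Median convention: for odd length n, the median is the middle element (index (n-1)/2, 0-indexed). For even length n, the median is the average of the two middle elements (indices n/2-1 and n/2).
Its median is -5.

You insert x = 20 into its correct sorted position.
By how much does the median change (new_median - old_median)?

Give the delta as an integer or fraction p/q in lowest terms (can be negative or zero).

Answer: 3

Derivation:
Old median = -5
After inserting x = 20: new sorted = [-12, -11, -10, -9, -8, -2, 2, 18, 19, 20, 33]
New median = -2
Delta = -2 - -5 = 3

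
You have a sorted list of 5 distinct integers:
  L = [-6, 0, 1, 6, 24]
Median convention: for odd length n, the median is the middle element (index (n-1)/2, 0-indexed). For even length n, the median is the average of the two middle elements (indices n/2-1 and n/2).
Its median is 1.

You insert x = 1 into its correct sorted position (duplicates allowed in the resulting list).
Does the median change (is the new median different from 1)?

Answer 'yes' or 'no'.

Old median = 1
Insert x = 1
New median = 1
Changed? no

Answer: no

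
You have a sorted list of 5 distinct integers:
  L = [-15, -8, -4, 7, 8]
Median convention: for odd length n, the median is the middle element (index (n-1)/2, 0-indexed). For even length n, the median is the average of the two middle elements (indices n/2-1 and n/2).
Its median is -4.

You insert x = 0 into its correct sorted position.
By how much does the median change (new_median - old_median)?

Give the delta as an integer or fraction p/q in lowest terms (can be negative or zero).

Old median = -4
After inserting x = 0: new sorted = [-15, -8, -4, 0, 7, 8]
New median = -2
Delta = -2 - -4 = 2

Answer: 2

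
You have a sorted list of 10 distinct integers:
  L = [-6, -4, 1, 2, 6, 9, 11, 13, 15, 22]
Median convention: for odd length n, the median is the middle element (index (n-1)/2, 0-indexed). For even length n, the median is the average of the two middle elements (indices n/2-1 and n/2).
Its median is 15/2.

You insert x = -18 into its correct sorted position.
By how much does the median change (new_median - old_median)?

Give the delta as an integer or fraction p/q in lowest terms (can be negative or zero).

Old median = 15/2
After inserting x = -18: new sorted = [-18, -6, -4, 1, 2, 6, 9, 11, 13, 15, 22]
New median = 6
Delta = 6 - 15/2 = -3/2

Answer: -3/2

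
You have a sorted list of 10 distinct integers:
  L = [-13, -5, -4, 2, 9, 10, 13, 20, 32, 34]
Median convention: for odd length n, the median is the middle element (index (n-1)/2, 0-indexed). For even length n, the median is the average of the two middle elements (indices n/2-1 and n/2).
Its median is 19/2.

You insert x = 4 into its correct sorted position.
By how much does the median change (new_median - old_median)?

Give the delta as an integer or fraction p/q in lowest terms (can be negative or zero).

Answer: -1/2

Derivation:
Old median = 19/2
After inserting x = 4: new sorted = [-13, -5, -4, 2, 4, 9, 10, 13, 20, 32, 34]
New median = 9
Delta = 9 - 19/2 = -1/2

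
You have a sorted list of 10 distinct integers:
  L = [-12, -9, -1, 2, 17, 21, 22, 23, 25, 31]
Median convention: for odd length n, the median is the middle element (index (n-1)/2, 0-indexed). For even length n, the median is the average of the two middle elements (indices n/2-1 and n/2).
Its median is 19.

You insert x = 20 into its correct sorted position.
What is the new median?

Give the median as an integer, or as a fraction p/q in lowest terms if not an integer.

Answer: 20

Derivation:
Old list (sorted, length 10): [-12, -9, -1, 2, 17, 21, 22, 23, 25, 31]
Old median = 19
Insert x = 20
Old length even (10). Middle pair: indices 4,5 = 17,21.
New length odd (11). New median = single middle element.
x = 20: 5 elements are < x, 5 elements are > x.
New sorted list: [-12, -9, -1, 2, 17, 20, 21, 22, 23, 25, 31]
New median = 20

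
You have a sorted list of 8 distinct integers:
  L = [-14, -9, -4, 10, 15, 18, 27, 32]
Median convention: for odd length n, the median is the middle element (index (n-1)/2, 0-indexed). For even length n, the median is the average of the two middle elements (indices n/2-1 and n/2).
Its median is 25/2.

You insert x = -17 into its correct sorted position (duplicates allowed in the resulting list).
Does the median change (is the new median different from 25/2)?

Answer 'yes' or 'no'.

Answer: yes

Derivation:
Old median = 25/2
Insert x = -17
New median = 10
Changed? yes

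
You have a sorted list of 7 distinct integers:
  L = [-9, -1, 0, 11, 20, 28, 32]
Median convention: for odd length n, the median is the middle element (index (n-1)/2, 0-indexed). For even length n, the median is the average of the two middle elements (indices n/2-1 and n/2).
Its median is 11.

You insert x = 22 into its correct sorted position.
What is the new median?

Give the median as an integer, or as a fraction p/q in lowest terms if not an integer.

Answer: 31/2

Derivation:
Old list (sorted, length 7): [-9, -1, 0, 11, 20, 28, 32]
Old median = 11
Insert x = 22
Old length odd (7). Middle was index 3 = 11.
New length even (8). New median = avg of two middle elements.
x = 22: 5 elements are < x, 2 elements are > x.
New sorted list: [-9, -1, 0, 11, 20, 22, 28, 32]
New median = 31/2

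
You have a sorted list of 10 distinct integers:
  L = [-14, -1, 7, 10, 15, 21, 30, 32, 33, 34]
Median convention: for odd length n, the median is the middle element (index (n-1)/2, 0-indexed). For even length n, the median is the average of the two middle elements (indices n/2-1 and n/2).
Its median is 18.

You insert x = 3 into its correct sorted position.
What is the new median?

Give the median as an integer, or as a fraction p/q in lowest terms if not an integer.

Old list (sorted, length 10): [-14, -1, 7, 10, 15, 21, 30, 32, 33, 34]
Old median = 18
Insert x = 3
Old length even (10). Middle pair: indices 4,5 = 15,21.
New length odd (11). New median = single middle element.
x = 3: 2 elements are < x, 8 elements are > x.
New sorted list: [-14, -1, 3, 7, 10, 15, 21, 30, 32, 33, 34]
New median = 15

Answer: 15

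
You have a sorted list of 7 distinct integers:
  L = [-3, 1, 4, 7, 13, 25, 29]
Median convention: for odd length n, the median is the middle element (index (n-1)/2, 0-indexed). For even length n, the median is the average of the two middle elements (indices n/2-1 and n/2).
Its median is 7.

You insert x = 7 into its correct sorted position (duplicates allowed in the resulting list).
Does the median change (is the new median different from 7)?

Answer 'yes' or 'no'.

Old median = 7
Insert x = 7
New median = 7
Changed? no

Answer: no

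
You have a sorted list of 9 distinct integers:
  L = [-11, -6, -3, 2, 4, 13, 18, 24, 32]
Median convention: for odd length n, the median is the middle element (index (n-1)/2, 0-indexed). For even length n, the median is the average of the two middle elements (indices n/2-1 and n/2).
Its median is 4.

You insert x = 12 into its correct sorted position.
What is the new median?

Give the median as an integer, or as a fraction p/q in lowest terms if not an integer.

Answer: 8

Derivation:
Old list (sorted, length 9): [-11, -6, -3, 2, 4, 13, 18, 24, 32]
Old median = 4
Insert x = 12
Old length odd (9). Middle was index 4 = 4.
New length even (10). New median = avg of two middle elements.
x = 12: 5 elements are < x, 4 elements are > x.
New sorted list: [-11, -6, -3, 2, 4, 12, 13, 18, 24, 32]
New median = 8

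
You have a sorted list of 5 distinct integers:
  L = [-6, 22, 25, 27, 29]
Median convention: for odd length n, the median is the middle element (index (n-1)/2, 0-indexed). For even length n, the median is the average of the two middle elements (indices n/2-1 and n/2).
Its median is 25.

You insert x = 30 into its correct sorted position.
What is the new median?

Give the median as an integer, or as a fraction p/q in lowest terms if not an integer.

Answer: 26

Derivation:
Old list (sorted, length 5): [-6, 22, 25, 27, 29]
Old median = 25
Insert x = 30
Old length odd (5). Middle was index 2 = 25.
New length even (6). New median = avg of two middle elements.
x = 30: 5 elements are < x, 0 elements are > x.
New sorted list: [-6, 22, 25, 27, 29, 30]
New median = 26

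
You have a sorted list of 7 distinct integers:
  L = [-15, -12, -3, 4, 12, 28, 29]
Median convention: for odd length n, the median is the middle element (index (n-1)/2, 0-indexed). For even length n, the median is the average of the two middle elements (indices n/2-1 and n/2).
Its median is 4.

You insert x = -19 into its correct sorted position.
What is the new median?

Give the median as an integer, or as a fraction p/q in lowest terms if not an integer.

Answer: 1/2

Derivation:
Old list (sorted, length 7): [-15, -12, -3, 4, 12, 28, 29]
Old median = 4
Insert x = -19
Old length odd (7). Middle was index 3 = 4.
New length even (8). New median = avg of two middle elements.
x = -19: 0 elements are < x, 7 elements are > x.
New sorted list: [-19, -15, -12, -3, 4, 12, 28, 29]
New median = 1/2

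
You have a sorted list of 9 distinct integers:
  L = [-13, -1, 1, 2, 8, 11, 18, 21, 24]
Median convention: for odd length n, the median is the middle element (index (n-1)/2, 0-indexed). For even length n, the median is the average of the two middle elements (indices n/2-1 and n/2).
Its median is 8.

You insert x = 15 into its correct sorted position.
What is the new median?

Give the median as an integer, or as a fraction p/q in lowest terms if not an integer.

Answer: 19/2

Derivation:
Old list (sorted, length 9): [-13, -1, 1, 2, 8, 11, 18, 21, 24]
Old median = 8
Insert x = 15
Old length odd (9). Middle was index 4 = 8.
New length even (10). New median = avg of two middle elements.
x = 15: 6 elements are < x, 3 elements are > x.
New sorted list: [-13, -1, 1, 2, 8, 11, 15, 18, 21, 24]
New median = 19/2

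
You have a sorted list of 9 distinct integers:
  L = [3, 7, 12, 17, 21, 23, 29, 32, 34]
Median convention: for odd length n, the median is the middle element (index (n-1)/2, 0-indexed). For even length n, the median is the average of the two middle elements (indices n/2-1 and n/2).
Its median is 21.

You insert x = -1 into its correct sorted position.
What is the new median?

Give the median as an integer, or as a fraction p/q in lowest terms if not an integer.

Answer: 19

Derivation:
Old list (sorted, length 9): [3, 7, 12, 17, 21, 23, 29, 32, 34]
Old median = 21
Insert x = -1
Old length odd (9). Middle was index 4 = 21.
New length even (10). New median = avg of two middle elements.
x = -1: 0 elements are < x, 9 elements are > x.
New sorted list: [-1, 3, 7, 12, 17, 21, 23, 29, 32, 34]
New median = 19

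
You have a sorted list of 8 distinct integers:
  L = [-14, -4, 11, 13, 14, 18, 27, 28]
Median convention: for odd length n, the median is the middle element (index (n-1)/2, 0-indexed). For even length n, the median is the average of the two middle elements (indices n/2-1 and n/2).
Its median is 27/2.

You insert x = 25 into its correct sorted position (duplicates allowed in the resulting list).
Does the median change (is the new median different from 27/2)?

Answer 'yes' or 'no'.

Answer: yes

Derivation:
Old median = 27/2
Insert x = 25
New median = 14
Changed? yes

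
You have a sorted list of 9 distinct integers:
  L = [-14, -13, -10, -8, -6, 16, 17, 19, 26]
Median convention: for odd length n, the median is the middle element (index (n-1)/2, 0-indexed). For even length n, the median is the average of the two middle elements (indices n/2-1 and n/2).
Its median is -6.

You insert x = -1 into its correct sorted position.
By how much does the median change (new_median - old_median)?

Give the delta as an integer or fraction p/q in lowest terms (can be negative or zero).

Old median = -6
After inserting x = -1: new sorted = [-14, -13, -10, -8, -6, -1, 16, 17, 19, 26]
New median = -7/2
Delta = -7/2 - -6 = 5/2

Answer: 5/2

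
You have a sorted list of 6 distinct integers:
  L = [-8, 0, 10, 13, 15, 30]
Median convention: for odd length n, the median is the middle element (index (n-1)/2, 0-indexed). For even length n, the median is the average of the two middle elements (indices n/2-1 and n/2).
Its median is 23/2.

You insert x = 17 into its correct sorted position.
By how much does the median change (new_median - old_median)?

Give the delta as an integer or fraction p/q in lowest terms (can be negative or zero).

Answer: 3/2

Derivation:
Old median = 23/2
After inserting x = 17: new sorted = [-8, 0, 10, 13, 15, 17, 30]
New median = 13
Delta = 13 - 23/2 = 3/2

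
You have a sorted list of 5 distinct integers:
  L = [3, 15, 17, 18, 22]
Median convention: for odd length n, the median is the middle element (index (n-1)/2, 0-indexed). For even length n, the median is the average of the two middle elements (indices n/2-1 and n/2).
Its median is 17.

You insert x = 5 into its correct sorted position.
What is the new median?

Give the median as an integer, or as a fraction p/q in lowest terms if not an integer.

Answer: 16

Derivation:
Old list (sorted, length 5): [3, 15, 17, 18, 22]
Old median = 17
Insert x = 5
Old length odd (5). Middle was index 2 = 17.
New length even (6). New median = avg of two middle elements.
x = 5: 1 elements are < x, 4 elements are > x.
New sorted list: [3, 5, 15, 17, 18, 22]
New median = 16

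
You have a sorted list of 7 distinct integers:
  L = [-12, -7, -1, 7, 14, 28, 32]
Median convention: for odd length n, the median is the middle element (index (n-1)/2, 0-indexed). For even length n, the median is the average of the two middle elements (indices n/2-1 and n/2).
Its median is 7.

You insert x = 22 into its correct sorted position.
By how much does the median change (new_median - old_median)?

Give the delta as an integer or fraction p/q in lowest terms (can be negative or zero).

Answer: 7/2

Derivation:
Old median = 7
After inserting x = 22: new sorted = [-12, -7, -1, 7, 14, 22, 28, 32]
New median = 21/2
Delta = 21/2 - 7 = 7/2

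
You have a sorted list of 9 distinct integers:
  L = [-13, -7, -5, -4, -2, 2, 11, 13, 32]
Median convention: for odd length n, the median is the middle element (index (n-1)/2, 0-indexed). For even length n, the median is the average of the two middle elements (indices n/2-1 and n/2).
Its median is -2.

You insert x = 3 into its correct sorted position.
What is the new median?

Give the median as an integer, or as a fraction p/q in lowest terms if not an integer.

Old list (sorted, length 9): [-13, -7, -5, -4, -2, 2, 11, 13, 32]
Old median = -2
Insert x = 3
Old length odd (9). Middle was index 4 = -2.
New length even (10). New median = avg of two middle elements.
x = 3: 6 elements are < x, 3 elements are > x.
New sorted list: [-13, -7, -5, -4, -2, 2, 3, 11, 13, 32]
New median = 0

Answer: 0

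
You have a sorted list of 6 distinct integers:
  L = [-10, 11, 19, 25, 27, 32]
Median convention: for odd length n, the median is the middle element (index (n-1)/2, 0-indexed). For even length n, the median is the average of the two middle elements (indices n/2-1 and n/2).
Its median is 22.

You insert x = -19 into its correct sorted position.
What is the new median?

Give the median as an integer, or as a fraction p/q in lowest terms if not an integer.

Old list (sorted, length 6): [-10, 11, 19, 25, 27, 32]
Old median = 22
Insert x = -19
Old length even (6). Middle pair: indices 2,3 = 19,25.
New length odd (7). New median = single middle element.
x = -19: 0 elements are < x, 6 elements are > x.
New sorted list: [-19, -10, 11, 19, 25, 27, 32]
New median = 19

Answer: 19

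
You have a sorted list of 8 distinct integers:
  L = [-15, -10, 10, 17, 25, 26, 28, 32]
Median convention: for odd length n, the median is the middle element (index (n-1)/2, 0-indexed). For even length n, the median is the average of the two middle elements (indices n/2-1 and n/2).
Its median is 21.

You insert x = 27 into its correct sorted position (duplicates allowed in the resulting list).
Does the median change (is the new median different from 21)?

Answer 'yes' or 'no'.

Answer: yes

Derivation:
Old median = 21
Insert x = 27
New median = 25
Changed? yes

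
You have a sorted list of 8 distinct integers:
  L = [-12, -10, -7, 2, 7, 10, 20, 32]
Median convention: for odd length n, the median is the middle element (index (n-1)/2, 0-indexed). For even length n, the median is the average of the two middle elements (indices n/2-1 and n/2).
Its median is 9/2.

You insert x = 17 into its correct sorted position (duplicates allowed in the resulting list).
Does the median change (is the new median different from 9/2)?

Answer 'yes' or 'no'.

Old median = 9/2
Insert x = 17
New median = 7
Changed? yes

Answer: yes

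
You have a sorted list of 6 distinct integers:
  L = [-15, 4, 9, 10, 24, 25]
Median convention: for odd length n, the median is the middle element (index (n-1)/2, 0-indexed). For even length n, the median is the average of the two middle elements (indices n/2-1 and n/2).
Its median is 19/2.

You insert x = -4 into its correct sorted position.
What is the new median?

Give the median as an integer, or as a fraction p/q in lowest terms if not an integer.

Old list (sorted, length 6): [-15, 4, 9, 10, 24, 25]
Old median = 19/2
Insert x = -4
Old length even (6). Middle pair: indices 2,3 = 9,10.
New length odd (7). New median = single middle element.
x = -4: 1 elements are < x, 5 elements are > x.
New sorted list: [-15, -4, 4, 9, 10, 24, 25]
New median = 9

Answer: 9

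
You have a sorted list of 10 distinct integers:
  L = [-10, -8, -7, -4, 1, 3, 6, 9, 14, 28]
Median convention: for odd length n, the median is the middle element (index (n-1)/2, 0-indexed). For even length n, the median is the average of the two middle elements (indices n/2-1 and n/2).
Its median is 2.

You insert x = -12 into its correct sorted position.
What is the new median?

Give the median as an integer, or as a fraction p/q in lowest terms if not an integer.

Old list (sorted, length 10): [-10, -8, -7, -4, 1, 3, 6, 9, 14, 28]
Old median = 2
Insert x = -12
Old length even (10). Middle pair: indices 4,5 = 1,3.
New length odd (11). New median = single middle element.
x = -12: 0 elements are < x, 10 elements are > x.
New sorted list: [-12, -10, -8, -7, -4, 1, 3, 6, 9, 14, 28]
New median = 1

Answer: 1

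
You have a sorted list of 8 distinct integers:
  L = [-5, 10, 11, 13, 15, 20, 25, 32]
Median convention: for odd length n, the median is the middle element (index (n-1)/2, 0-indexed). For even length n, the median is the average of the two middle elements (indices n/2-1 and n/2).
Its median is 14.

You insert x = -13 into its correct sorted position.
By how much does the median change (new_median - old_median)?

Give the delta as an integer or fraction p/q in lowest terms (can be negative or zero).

Old median = 14
After inserting x = -13: new sorted = [-13, -5, 10, 11, 13, 15, 20, 25, 32]
New median = 13
Delta = 13 - 14 = -1

Answer: -1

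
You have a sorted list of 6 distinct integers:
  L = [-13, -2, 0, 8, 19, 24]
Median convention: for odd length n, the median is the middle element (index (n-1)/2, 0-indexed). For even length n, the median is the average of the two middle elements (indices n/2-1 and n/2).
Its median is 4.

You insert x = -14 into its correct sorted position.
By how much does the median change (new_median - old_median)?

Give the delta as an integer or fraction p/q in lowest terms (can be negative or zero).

Answer: -4

Derivation:
Old median = 4
After inserting x = -14: new sorted = [-14, -13, -2, 0, 8, 19, 24]
New median = 0
Delta = 0 - 4 = -4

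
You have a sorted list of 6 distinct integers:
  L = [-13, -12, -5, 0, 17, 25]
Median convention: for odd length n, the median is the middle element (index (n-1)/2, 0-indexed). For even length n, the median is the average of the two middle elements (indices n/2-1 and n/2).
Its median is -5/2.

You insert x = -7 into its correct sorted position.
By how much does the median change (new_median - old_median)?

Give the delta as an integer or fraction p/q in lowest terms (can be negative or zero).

Answer: -5/2

Derivation:
Old median = -5/2
After inserting x = -7: new sorted = [-13, -12, -7, -5, 0, 17, 25]
New median = -5
Delta = -5 - -5/2 = -5/2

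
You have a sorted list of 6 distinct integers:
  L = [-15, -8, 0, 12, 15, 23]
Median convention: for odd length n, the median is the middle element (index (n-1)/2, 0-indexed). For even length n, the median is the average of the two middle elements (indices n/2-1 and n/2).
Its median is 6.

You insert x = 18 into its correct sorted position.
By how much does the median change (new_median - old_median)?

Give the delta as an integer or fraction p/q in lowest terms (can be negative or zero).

Answer: 6

Derivation:
Old median = 6
After inserting x = 18: new sorted = [-15, -8, 0, 12, 15, 18, 23]
New median = 12
Delta = 12 - 6 = 6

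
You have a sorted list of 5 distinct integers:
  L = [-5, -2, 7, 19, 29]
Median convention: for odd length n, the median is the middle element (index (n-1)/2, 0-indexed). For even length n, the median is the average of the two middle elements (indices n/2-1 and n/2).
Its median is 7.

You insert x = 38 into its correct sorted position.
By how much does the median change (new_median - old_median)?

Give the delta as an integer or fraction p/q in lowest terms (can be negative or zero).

Old median = 7
After inserting x = 38: new sorted = [-5, -2, 7, 19, 29, 38]
New median = 13
Delta = 13 - 7 = 6

Answer: 6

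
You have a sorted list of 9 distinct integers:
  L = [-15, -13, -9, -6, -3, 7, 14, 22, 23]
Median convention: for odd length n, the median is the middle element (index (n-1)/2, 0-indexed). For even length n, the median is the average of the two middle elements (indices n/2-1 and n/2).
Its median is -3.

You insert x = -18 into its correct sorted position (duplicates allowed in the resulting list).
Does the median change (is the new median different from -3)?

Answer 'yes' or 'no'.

Answer: yes

Derivation:
Old median = -3
Insert x = -18
New median = -9/2
Changed? yes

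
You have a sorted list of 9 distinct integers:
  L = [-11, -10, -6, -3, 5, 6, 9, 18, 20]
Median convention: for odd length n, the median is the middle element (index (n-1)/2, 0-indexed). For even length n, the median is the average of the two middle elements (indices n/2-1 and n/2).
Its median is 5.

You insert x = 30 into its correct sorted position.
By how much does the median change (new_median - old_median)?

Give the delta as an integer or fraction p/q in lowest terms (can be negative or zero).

Answer: 1/2

Derivation:
Old median = 5
After inserting x = 30: new sorted = [-11, -10, -6, -3, 5, 6, 9, 18, 20, 30]
New median = 11/2
Delta = 11/2 - 5 = 1/2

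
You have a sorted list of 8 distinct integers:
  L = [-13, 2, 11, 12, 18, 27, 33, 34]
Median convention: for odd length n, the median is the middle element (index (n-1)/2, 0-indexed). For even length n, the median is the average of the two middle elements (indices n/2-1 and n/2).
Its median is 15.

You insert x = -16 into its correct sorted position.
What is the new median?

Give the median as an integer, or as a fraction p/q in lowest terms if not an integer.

Old list (sorted, length 8): [-13, 2, 11, 12, 18, 27, 33, 34]
Old median = 15
Insert x = -16
Old length even (8). Middle pair: indices 3,4 = 12,18.
New length odd (9). New median = single middle element.
x = -16: 0 elements are < x, 8 elements are > x.
New sorted list: [-16, -13, 2, 11, 12, 18, 27, 33, 34]
New median = 12

Answer: 12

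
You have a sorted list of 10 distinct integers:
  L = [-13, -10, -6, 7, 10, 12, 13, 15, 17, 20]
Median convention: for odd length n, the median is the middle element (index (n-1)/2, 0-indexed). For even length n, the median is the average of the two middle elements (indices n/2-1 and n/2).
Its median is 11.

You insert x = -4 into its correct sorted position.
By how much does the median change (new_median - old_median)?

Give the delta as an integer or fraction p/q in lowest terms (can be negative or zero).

Answer: -1

Derivation:
Old median = 11
After inserting x = -4: new sorted = [-13, -10, -6, -4, 7, 10, 12, 13, 15, 17, 20]
New median = 10
Delta = 10 - 11 = -1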